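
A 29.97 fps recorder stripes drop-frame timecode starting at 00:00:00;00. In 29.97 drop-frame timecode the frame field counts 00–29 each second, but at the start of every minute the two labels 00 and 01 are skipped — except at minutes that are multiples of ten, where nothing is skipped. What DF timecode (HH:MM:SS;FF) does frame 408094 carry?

Each 10-minute DF block holds 10 × 60 × 30 − 9 × 2 = 17982 frames. 408094 ÷ 17982 → 22 full blocks, remainder 12490.
Within the partial block the first minute is 1800 frames and each further minute 1798, so 6 further minute boundaries passed. Total skipped labels = 18 × 22 + 2 × 6 = 408.
Non-drop label index = 408094 + 408 = 408502; at 30 labels/s that is 03:46:56:22, i.e. DF 03:46:56;22.

03:46:56;22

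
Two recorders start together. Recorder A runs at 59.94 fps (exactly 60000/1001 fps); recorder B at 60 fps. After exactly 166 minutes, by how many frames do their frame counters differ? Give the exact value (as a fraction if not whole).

597600/1001 frames

166 min = 9960 s.
A emits 60000/1001 × 9960 = 597600000/1001 frames; B emits 60 × 9960 = 597600.
Difference = 597600/1001 frames (≈ 597.0030); B is ahead of A.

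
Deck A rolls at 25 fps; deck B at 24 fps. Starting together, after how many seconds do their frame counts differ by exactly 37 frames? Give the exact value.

The gap grows by |24 − 25| = 1 frame per second.
Time for a 37-frame gap: 37 ÷ (1) = 37 s.

37 seconds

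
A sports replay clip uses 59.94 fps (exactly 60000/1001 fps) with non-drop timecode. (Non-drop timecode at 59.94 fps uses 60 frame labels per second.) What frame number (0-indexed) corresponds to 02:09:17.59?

frame 465479

Total seconds to the label: (2 × 3600 + 9 × 60 + 17) = 7757.
Frame index = 7757 × 60 + 59 = 465479.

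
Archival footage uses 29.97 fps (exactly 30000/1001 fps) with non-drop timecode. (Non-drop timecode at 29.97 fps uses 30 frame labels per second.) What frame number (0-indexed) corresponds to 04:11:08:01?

Total seconds to the label: (4 × 3600 + 11 × 60 + 8) = 15068.
Frame index = 15068 × 30 + 1 = 452041.

452041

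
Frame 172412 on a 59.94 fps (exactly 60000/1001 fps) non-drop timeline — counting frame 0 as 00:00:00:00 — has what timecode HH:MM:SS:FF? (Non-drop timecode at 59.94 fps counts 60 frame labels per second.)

172412 ÷ 60 = 2873 full seconds, remainder 32 frames.
2873 s = 0 h 47 min 53 s.
Timecode: 00:47:53:32.

00:47:53:32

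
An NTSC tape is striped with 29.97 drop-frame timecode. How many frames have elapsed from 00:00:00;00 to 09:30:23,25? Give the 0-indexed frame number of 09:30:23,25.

Complete 10-minute blocks: 57, each 17982 frames → 1024974.
Remaining 0 whole minutes in the current block: 0 frames.
Within the current minute: 23 × 30 + 25 = 715. Total = 1024974 + 0 + 715 = 1025689.

1025689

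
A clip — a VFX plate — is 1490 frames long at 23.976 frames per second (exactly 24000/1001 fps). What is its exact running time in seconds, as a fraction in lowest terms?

149149/2400 seconds

Running time = 1490 ÷ (24000/1001) = 1490 × 1001/24000 = 149149/2400 s.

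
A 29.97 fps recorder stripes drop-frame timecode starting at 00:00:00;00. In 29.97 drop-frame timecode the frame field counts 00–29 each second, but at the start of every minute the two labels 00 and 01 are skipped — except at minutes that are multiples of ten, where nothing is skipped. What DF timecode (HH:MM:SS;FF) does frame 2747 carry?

00:01:31;19

Each 10-minute DF block holds 10 × 60 × 30 − 9 × 2 = 17982 frames. 2747 ÷ 17982 → 0 full blocks, remainder 2747.
Within the partial block the first minute is 1800 frames and each further minute 1798, so 1 further minute boundary passed. Total skipped labels = 18 × 0 + 2 × 1 = 2.
Non-drop label index = 2747 + 2 = 2749; at 30 labels/s that is 00:01:31:19, i.e. DF 00:01:31;19.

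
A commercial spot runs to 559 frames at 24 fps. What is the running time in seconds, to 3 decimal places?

Running time = 559 × 1/24 = 559/24 s ≈ 23.292 s.

23.292 seconds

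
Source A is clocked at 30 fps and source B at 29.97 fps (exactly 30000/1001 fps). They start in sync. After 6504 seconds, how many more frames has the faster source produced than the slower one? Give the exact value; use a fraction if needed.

A emits 30 × 6504 = 195120 frames; B emits 30000/1001 × 6504 = 195120000/1001.
Difference = 195120/1001 frames (≈ 194.9251); B is behind A.

195120/1001 frames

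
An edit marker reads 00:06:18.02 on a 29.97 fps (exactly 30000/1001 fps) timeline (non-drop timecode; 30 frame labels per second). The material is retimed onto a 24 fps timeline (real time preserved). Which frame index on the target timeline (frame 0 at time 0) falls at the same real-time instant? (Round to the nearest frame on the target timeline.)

Source frame index: (0×3600 + 6×60 + 18) × 30 + 2 = 11342.
Real time: 11342 / (30000/1001) = 5676671/15000 s.
Target frame: (5676671/15000) × (24) = 5676671/625 ≈ 9082.674 → 9083.

frame 9083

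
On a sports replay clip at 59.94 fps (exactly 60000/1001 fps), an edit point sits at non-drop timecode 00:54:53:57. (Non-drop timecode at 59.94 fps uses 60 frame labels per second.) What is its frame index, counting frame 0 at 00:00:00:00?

197637

Total seconds to the label: (0 × 3600 + 54 × 60 + 53) = 3293.
Frame index = 3293 × 60 + 57 = 197637.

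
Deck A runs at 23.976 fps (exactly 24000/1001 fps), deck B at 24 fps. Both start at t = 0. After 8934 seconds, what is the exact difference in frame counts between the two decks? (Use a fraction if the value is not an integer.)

214416/1001 frames

A emits 24000/1001 × 8934 = 214416000/1001 frames; B emits 24 × 8934 = 214416.
Difference = 214416/1001 frames (≈ 214.2018); B is ahead of A.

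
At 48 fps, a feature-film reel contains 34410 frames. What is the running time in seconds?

Running time = 34410 / (48) = 716.875 s.

716.875 seconds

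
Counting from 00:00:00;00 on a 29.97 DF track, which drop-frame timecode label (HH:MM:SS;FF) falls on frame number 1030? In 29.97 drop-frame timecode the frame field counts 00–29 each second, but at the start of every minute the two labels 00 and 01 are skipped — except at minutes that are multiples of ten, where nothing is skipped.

00:00:34;10

Ten DF minutes hold 17982 frames, so frame 1030 lies in block 0 (frames 0–17981) with 1030 frames into that block.
The block's first minute is 1800 frames and the rest 1798 each; 1030 frames reaches minute 0, so 0 × 18 + 0 × 2 = 0 labels have been skipped so far.
Adding those back, label number 1030 + 0 = 1030 at 30 labels/s is 34 s + 10 f = 0 h 0 min 34 s frame 10, i.e. 00:00:34;10.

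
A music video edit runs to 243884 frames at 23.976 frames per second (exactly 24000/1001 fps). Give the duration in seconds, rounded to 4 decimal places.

Running time = 243884 × 1001/24000 = 61031971/6000 s ≈ 10171.9952 s.

10171.9952 seconds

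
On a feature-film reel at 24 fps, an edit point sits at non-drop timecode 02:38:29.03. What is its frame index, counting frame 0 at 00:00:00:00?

Total seconds to the label: (2 × 3600 + 38 × 60 + 29) = 9509.
Frame index = 9509 × 24 + 3 = 228219.

frame 228219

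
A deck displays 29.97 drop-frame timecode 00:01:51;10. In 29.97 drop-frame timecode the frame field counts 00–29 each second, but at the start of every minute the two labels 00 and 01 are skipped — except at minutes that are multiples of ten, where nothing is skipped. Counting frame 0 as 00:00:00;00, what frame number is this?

As if non-drop at 30 labels/s: (0 × 3600 + 1 × 60 + 51) × 30 + 10 = 3340.
Minute boundaries passed: 1; those not divisible by 10: 1 − 0 = 1; dropped labels = 2 × 1 = 2.
Actual frame index = 3340 − 2 = 3338.

3338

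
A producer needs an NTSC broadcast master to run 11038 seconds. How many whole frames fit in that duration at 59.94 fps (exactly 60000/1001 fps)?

661618 frames

Frames = 11038 × 60000/1001 = 662280000/1001 ≈ 661618.3816.
Complete frames: 661618.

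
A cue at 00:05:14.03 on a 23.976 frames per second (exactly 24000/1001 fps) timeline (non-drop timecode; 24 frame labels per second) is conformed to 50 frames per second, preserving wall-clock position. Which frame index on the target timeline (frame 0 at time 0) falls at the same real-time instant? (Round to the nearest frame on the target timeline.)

frame 15722

Source frame index: (0×3600 + 5×60 + 14) × 24 + 3 = 7539.
Real time: 7539 / (24000/1001) = 2515513/8000 s.
Target frame: (2515513/8000) × (50) = 2515513/160 ≈ 15721.956 → 15722.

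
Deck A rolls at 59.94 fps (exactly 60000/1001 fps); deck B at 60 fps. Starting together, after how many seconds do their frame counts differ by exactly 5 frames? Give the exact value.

The gap grows by |60 − 60000/1001| = 60/1001 frames per second.
Time for a 5-frame gap: 5 ÷ (60/1001) = 1001/12 s.

1001/12 seconds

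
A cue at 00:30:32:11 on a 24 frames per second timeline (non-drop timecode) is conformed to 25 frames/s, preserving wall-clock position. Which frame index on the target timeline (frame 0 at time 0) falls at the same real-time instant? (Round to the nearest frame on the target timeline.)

frame 45811

Source frame index: (0×3600 + 30×60 + 32) × 24 + 11 = 43979.
Real time: 43979 / (24) = 43979/24 s.
Target frame: (43979/24) × (25) = 1099475/24 ≈ 45811.458 → 45811.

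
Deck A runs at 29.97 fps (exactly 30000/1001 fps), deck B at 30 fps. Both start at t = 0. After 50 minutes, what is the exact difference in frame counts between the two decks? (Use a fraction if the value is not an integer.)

50 min = 3000 s.
A emits 30000/1001 × 3000 = 90000000/1001 frames; B emits 30 × 3000 = 90000.
Difference = 90000/1001 frames (≈ 89.9101); B is ahead of A.

90000/1001 frames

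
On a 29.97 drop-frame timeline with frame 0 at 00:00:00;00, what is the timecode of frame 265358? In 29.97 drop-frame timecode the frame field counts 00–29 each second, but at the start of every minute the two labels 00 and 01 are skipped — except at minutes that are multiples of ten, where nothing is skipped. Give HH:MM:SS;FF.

02:27:34;04

Ten DF minutes hold 17982 frames, so frame 265358 lies in block 14 (frames 251748–269729) with 13610 frames into that block.
The block's first minute is 1800 frames and the rest 1798 each; 13610 frames reaches minute 7, so 14 × 18 + 7 × 2 = 266 labels have been skipped so far.
Adding those back, label number 265358 + 266 = 265624 at 30 labels/s is 8854 s + 4 f = 2 h 27 min 34 s frame 4, i.e. 02:27:34;04.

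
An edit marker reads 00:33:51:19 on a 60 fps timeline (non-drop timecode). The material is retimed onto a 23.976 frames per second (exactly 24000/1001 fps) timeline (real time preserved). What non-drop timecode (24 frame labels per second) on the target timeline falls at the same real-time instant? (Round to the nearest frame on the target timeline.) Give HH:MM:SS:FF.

00:33:49:07

Source frame index: (0×3600 + 33×60 + 51) × 60 + 19 = 121879.
Real time: 121879 / (60) = 121879/60 s.
Target frame: (121879/60) × (24000/1001) = 48751600/1001 ≈ 48702.897 → 48703.
At 24 labels/s: frame 48703 → 00:33:49:07.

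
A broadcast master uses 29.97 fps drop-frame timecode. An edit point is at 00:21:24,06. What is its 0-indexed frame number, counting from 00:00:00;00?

Complete 10-minute blocks: 2, each 17982 frames → 35964.
Remaining 1 whole minute in the current block: 1800 + 0 × 1798 = 1800 frames.
Within the current minute: 24 × 30 + 6 − 2 = 724 (labels ;00/;01 skipped at this minute). Total = 35964 + 1800 + 724 = 38488.

38488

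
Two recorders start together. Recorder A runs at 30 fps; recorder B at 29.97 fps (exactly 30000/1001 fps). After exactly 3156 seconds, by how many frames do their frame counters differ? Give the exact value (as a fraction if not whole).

A emits 30 × 3156 = 94680 frames; B emits 30000/1001 × 3156 = 94680000/1001.
Difference = 94680/1001 frames (≈ 94.5854); B is behind A.

94680/1001 frames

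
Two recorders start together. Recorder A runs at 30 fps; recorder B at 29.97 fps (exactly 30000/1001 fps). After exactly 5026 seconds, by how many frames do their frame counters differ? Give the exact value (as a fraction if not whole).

A emits 30 × 5026 = 150780 frames; B emits 30000/1001 × 5026 = 21540000/143.
Difference = 21540/143 frames (≈ 150.6294); B is behind A.

21540/143 frames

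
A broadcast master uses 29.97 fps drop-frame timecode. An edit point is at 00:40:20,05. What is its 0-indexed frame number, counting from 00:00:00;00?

72533

Complete 10-minute blocks: 4, each 17982 frames → 71928.
Remaining 0 whole minutes in the current block: 0 frames.
Within the current minute: 20 × 30 + 5 = 605. Total = 71928 + 0 + 605 = 72533.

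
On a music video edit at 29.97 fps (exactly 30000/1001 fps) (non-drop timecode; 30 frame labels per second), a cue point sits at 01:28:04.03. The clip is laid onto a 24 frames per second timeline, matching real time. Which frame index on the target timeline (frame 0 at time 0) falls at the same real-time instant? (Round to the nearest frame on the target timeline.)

frame 126945

Source frame index: (1×3600 + 28×60 + 4) × 30 + 3 = 158523.
Real time: 158523 / (30000/1001) = 52893841/10000 s.
Target frame: (52893841/10000) × (24) = 158681523/1250 ≈ 126945.218 → 126945.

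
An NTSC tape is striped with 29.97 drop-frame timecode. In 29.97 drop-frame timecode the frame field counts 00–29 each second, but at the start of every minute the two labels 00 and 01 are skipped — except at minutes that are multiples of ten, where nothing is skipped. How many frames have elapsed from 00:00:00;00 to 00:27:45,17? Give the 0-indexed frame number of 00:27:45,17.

49917

Complete 10-minute blocks: 2, each 17982 frames → 35964.
Remaining 7 whole minutes in the current block: 1800 + 6 × 1798 = 12588 frames.
Within the current minute: 45 × 30 + 17 − 2 = 1365 (labels ;00/;01 skipped at this minute). Total = 35964 + 12588 + 1365 = 49917.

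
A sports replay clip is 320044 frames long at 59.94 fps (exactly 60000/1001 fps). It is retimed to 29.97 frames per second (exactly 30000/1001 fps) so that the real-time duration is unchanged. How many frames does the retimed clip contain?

160022 frames

Frames at target rate = 320044 × (30000/1001) / (60000/1001) = 160022.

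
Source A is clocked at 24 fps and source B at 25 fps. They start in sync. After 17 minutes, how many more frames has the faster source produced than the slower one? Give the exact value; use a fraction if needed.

17 min = 1020 s.
A emits 24 × 1020 = 24480 frames; B emits 25 × 1020 = 25500.
Difference = 1020 frames; B is ahead of A.

1020 frames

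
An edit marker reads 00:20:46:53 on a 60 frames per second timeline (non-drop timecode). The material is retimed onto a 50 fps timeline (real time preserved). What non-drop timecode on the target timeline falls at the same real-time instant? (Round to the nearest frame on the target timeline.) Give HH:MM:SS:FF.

00:20:46:44

Source frame index: (0×3600 + 20×60 + 46) × 60 + 53 = 74813.
Real time: 74813 / (60) = 74813/60 s.
Target frame: (74813/60) × (50) = 374065/6 ≈ 62344.167 → 62344.
At 50 labels/s: frame 62344 → 00:20:46:44.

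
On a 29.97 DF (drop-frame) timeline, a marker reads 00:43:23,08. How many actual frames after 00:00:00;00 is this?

78020

Complete 10-minute blocks: 4, each 17982 frames → 71928.
Remaining 3 whole minutes in the current block: 1800 + 2 × 1798 = 5396 frames.
Within the current minute: 23 × 30 + 8 − 2 = 696 (labels ;00/;01 skipped at this minute). Total = 71928 + 5396 + 696 = 78020.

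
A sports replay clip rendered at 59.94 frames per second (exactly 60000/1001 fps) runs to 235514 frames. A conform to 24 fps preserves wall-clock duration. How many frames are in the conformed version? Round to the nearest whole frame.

94300 frames

Frames at target rate = 235514 × (24) / (60000/1001) = 117874757/1250 ≈ 94299.806.
Nearest whole frame: 94300.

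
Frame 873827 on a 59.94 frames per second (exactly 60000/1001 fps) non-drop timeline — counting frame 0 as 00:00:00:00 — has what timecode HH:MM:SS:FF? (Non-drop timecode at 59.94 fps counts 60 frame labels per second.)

04:02:43:47

873827 ÷ 60 = 14563 full seconds, remainder 47 frames.
14563 s = 4 h 2 min 43 s.
Timecode: 04:02:43:47.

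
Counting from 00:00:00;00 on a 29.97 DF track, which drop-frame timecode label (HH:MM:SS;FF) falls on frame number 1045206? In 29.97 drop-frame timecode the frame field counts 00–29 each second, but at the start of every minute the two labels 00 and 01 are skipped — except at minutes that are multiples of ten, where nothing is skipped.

Each 10-minute DF block holds 10 × 60 × 30 − 9 × 2 = 17982 frames. 1045206 ÷ 17982 → 58 full blocks, remainder 2250.
Within the partial block the first minute is 1800 frames and each further minute 1798, so 1 further minute boundary passed. Total skipped labels = 18 × 58 + 2 × 1 = 1046.
Non-drop label index = 1045206 + 1046 = 1046252; at 30 labels/s that is 09:41:15:02, i.e. DF 09:41:15;02.

09:41:15;02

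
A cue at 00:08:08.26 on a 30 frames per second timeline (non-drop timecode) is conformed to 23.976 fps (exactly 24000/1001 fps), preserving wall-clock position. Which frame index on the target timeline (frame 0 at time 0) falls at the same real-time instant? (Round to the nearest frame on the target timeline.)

Source frame index: (0×3600 + 8×60 + 8) × 30 + 26 = 14666.
Real time: 14666 / (30) = 7333/15 s.
Target frame: (7333/15) × (24000/1001) = 11732800/1001 ≈ 11721.079 → 11721.

frame 11721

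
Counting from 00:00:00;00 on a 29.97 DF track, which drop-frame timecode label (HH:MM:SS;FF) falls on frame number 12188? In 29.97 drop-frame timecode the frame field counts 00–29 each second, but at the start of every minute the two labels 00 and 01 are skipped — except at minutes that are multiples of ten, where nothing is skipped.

Ten DF minutes hold 17982 frames, so frame 12188 lies in block 0 (frames 0–17981) with 12188 frames into that block.
The block's first minute is 1800 frames and the rest 1798 each; 12188 frames reaches minute 6, so 0 × 18 + 6 × 2 = 12 labels have been skipped so far.
Adding those back, label number 12188 + 12 = 12200 at 30 labels/s is 406 s + 20 f = 0 h 6 min 46 s frame 20, i.e. 00:06:46;20.

00:06:46;20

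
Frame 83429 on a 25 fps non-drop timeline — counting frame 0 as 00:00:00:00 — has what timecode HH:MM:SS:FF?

00:55:37:04

83429 ÷ 25 = 3337 full seconds, remainder 4 frames.
3337 s = 0 h 55 min 37 s.
Timecode: 00:55:37:04.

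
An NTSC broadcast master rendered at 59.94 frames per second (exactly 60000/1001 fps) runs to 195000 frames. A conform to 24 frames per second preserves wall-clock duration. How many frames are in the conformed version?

78078 frames

Target frames = source frames × (target rate / source rate) = 195000 × (24)/(60000/1001) = 195000 × 1001/2500 = 78078.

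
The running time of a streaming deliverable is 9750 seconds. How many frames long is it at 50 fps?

Frames = 9750 × 50 = 487500.

487500 frames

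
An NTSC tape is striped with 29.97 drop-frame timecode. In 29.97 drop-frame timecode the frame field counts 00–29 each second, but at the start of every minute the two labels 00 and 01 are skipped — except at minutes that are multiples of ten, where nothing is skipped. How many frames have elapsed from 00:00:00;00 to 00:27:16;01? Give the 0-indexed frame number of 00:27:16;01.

Complete 10-minute blocks: 2, each 17982 frames → 35964.
Remaining 7 whole minutes in the current block: 1800 + 6 × 1798 = 12588 frames.
Within the current minute: 16 × 30 + 1 − 2 = 479 (labels ;00/;01 skipped at this minute). Total = 35964 + 12588 + 479 = 49031.

49031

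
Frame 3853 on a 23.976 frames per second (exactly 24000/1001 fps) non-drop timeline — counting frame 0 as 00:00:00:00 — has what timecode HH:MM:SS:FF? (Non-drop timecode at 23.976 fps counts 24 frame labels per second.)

00:02:40:13

3853 ÷ 24 = 160 full seconds, remainder 13 frames.
160 s = 0 h 2 min 40 s.
Timecode: 00:02:40:13.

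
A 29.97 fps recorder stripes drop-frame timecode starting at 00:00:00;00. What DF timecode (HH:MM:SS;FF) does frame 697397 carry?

06:27:49;25

Each 10-minute DF block holds 10 × 60 × 30 − 9 × 2 = 17982 frames. 697397 ÷ 17982 → 38 full blocks, remainder 14081.
Within the partial block the first minute is 1800 frames and each further minute 1798, so 7 further minute boundaries passed. Total skipped labels = 18 × 38 + 2 × 7 = 698.
Non-drop label index = 697397 + 698 = 698095; at 30 labels/s that is 06:27:49:25, i.e. DF 06:27:49;25.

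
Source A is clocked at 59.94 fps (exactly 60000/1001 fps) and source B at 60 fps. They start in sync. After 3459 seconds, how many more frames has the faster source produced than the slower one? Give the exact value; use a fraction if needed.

A emits 60000/1001 × 3459 = 207540000/1001 frames; B emits 60 × 3459 = 207540.
Difference = 207540/1001 frames (≈ 207.3327); B is ahead of A.

207540/1001 frames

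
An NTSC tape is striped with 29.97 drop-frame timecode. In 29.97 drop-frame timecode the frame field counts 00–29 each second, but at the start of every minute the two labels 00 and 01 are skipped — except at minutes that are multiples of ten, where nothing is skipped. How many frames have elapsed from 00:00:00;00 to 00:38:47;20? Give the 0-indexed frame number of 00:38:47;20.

Complete 10-minute blocks: 3, each 17982 frames → 53946.
Remaining 8 whole minutes in the current block: 1800 + 7 × 1798 = 14386 frames.
Within the current minute: 47 × 30 + 20 − 2 = 1428 (labels ;00/;01 skipped at this minute). Total = 53946 + 14386 + 1428 = 69760.

69760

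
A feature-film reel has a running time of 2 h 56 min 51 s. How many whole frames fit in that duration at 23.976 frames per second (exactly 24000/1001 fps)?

254409 frames

2 h 56 min 51 s = 10611 s.
Frames = 10611 × 24000/1001 = 254664000/1001 ≈ 254409.5904.
Complete frames: 254409.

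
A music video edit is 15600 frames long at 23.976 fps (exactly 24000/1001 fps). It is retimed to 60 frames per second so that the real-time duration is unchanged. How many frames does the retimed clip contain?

Target frames = source frames × (target rate / source rate) = 15600 × (60)/(24000/1001) = 15600 × 1001/400 = 39039.

39039 frames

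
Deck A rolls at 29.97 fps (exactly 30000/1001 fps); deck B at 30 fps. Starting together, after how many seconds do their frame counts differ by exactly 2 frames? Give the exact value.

The gap grows by |30 − 30000/1001| = 30/1001 frames per second.
Time for a 2-frame gap: 2 ÷ (30/1001) = 1001/15 s.

1001/15 seconds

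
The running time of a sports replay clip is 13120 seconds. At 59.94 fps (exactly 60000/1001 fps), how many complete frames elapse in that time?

786413 frames

Frames = 13120 × 60000/1001 = 787200000/1001 ≈ 786413.5864.
Complete frames: 786413.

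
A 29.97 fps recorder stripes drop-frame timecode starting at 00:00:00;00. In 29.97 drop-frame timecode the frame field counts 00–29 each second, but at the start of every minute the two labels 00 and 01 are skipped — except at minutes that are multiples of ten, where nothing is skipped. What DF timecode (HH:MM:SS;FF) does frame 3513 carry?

00:01:57;05

Each 10-minute DF block holds 10 × 60 × 30 − 9 × 2 = 17982 frames. 3513 ÷ 17982 → 0 full blocks, remainder 3513.
Within the partial block the first minute is 1800 frames and each further minute 1798, so 1 further minute boundary passed. Total skipped labels = 18 × 0 + 2 × 1 = 2.
Non-drop label index = 3513 + 2 = 3515; at 30 labels/s that is 00:01:57:05, i.e. DF 00:01:57;05.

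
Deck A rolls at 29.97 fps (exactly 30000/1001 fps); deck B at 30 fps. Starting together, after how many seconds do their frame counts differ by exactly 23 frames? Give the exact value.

23023/30 seconds

The gap grows by |30 − 30000/1001| = 30/1001 frames per second.
Time for a 23-frame gap: 23 ÷ (30/1001) = 23023/30 s.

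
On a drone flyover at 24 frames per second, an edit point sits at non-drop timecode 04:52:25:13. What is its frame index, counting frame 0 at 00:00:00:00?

Total seconds to the label: (4 × 3600 + 52 × 60 + 25) = 17545.
Frame index = 17545 × 24 + 13 = 421093.

frame 421093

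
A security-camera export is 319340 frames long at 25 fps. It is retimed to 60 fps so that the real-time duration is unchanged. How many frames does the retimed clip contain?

Target frames = source frames × (target rate / source rate) = 319340 × (60)/(25) = 319340 × 12/5 = 766416.

766416 frames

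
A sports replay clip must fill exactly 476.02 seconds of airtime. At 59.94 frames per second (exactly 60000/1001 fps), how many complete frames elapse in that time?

28532 frames

Frames = 476.02 × 60000/1001 = 28561200/1001 ≈ 28532.6673.
Complete frames: 28532.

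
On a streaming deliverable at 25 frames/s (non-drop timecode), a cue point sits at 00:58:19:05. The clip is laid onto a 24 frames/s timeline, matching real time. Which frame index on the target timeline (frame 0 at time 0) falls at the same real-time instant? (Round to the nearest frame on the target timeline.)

frame 83981

Source frame index: (0×3600 + 58×60 + 19) × 25 + 5 = 87480.
Real time: 87480 / (25) = 17496/5 s.
Target frame: (17496/5) × (24) = 419904/5 ≈ 83980.800 → 83981.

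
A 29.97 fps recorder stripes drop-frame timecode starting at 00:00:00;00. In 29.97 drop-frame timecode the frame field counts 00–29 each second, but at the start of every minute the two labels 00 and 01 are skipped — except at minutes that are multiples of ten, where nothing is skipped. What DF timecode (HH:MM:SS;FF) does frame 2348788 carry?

Ten DF minutes hold 17982 frames, so frame 2348788 lies in block 130 (frames 2337660–2355641) with 11128 frames into that block.
The block's first minute is 1800 frames and the rest 1798 each; 11128 frames reaches minute 6, so 130 × 18 + 6 × 2 = 2352 labels have been skipped so far.
Adding those back, label number 2348788 + 2352 = 2351140 at 30 labels/s is 78371 s + 10 f = 21 h 46 min 11 s frame 10, i.e. 21:46:11;10.

21:46:11;10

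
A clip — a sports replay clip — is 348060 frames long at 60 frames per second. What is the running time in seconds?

Running time = 348060 / (60) = 5801 s.

5801 seconds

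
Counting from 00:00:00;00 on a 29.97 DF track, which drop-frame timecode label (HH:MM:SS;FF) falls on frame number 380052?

Each 10-minute DF block holds 10 × 60 × 30 − 9 × 2 = 17982 frames. 380052 ÷ 17982 → 21 full blocks, remainder 2430.
Within the partial block the first minute is 1800 frames and each further minute 1798, so 1 further minute boundary passed. Total skipped labels = 18 × 21 + 2 × 1 = 380.
Non-drop label index = 380052 + 380 = 380432; at 30 labels/s that is 03:31:21:02, i.e. DF 03:31:21;02.

03:31:21;02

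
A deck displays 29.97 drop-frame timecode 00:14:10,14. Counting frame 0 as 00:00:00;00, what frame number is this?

Complete 10-minute blocks: 1, each 17982 frames → 17982.
Remaining 4 whole minutes in the current block: 1800 + 3 × 1798 = 7194 frames.
Within the current minute: 10 × 30 + 14 − 2 = 312 (labels ;00/;01 skipped at this minute). Total = 17982 + 7194 + 312 = 25488.

25488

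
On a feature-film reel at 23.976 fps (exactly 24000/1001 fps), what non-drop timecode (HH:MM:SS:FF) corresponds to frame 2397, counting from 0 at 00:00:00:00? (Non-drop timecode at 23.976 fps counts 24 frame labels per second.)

00:01:39:21

2397 ÷ 24 = 99 full seconds, remainder 21 frames.
99 s = 0 h 1 min 39 s.
Timecode: 00:01:39:21.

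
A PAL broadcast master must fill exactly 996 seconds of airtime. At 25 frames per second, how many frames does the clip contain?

24900 frames

Frames = 996 × 25 = 24900.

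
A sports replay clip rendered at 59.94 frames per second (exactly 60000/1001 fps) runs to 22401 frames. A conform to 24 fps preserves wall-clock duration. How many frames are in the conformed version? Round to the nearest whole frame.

8969 frames

Frames at target rate = 22401 × (24) / (60000/1001) = 22423401/2500 ≈ 8969.360.
Nearest whole frame: 8969.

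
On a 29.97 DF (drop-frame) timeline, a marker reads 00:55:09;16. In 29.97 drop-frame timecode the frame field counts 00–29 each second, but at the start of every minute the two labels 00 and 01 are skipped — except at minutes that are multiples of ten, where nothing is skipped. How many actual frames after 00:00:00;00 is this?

Complete 10-minute blocks: 5, each 17982 frames → 89910.
Remaining 5 whole minutes in the current block: 1800 + 4 × 1798 = 8992 frames.
Within the current minute: 9 × 30 + 16 − 2 = 284 (labels ;00/;01 skipped at this minute). Total = 89910 + 8992 + 284 = 99186.

99186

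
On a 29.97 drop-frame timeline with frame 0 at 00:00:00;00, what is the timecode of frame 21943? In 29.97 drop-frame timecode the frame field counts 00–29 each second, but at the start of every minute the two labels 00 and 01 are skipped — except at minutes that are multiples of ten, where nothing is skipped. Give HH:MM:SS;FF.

Each 10-minute DF block holds 10 × 60 × 30 − 9 × 2 = 17982 frames. 21943 ÷ 17982 → 1 full block, remainder 3961.
Within the partial block the first minute is 1800 frames and each further minute 1798, so 2 further minute boundaries passed. Total skipped labels = 18 × 1 + 2 × 2 = 22.
Non-drop label index = 21943 + 22 = 21965; at 30 labels/s that is 00:12:12:05, i.e. DF 00:12:12;05.

00:12:12;05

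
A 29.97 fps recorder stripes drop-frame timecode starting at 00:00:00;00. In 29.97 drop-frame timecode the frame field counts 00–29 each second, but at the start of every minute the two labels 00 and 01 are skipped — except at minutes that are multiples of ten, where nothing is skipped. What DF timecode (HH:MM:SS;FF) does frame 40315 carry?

Ten DF minutes hold 17982 frames, so frame 40315 lies in block 2 (frames 35964–53945) with 4351 frames into that block.
The block's first minute is 1800 frames and the rest 1798 each; 4351 frames reaches minute 2, so 2 × 18 + 2 × 2 = 40 labels have been skipped so far.
Adding those back, label number 40315 + 40 = 40355 at 30 labels/s is 1345 s + 5 f = 0 h 22 min 25 s frame 5, i.e. 00:22:25;05.

00:22:25;05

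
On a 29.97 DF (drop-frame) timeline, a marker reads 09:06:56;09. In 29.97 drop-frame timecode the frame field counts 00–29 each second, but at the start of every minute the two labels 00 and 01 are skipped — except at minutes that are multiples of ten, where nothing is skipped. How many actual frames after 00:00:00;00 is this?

983505

Complete 10-minute blocks: 54, each 17982 frames → 971028.
Remaining 6 whole minutes in the current block: 1800 + 5 × 1798 = 10790 frames.
Within the current minute: 56 × 30 + 9 − 2 = 1687 (labels ;00/;01 skipped at this minute). Total = 971028 + 10790 + 1687 = 983505.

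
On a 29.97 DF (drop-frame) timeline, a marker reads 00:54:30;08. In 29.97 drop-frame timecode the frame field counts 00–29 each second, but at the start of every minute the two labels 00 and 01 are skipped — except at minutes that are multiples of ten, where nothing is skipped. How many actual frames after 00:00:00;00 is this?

98010

Complete 10-minute blocks: 5, each 17982 frames → 89910.
Remaining 4 whole minutes in the current block: 1800 + 3 × 1798 = 7194 frames.
Within the current minute: 30 × 30 + 8 − 2 = 906 (labels ;00/;01 skipped at this minute). Total = 89910 + 7194 + 906 = 98010.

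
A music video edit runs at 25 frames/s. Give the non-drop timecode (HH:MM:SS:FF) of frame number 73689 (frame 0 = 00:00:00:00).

00:49:07:14

73689 ÷ 25 = 2947 full seconds, remainder 14 frames.
2947 s = 0 h 49 min 7 s.
Timecode: 00:49:07:14.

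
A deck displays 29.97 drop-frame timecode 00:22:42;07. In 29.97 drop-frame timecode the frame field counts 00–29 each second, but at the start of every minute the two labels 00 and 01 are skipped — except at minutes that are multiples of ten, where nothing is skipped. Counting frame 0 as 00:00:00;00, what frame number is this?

As if non-drop at 30 labels/s: (0 × 3600 + 22 × 60 + 42) × 30 + 7 = 40867.
Minute boundaries passed: 22; those not divisible by 10: 22 − 2 = 20; dropped labels = 2 × 20 = 40.
Actual frame index = 40867 − 40 = 40827.

40827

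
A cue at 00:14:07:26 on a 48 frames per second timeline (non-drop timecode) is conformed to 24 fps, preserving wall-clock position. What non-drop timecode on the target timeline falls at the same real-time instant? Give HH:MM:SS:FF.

00:14:07:13

Source frame index: (0×3600 + 14×60 + 7) × 48 + 26 = 40682.
Real time: 40682 / (48) = 20341/24 s.
Target frame: (20341/24) × (24) = 20341.
At 24 labels/s: frame 20341 → 00:14:07:13.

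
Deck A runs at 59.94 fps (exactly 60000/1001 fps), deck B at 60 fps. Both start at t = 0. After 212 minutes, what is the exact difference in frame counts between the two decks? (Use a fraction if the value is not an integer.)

212 min = 12720 s.
A emits 60000/1001 × 12720 = 763200000/1001 frames; B emits 60 × 12720 = 763200.
Difference = 763200/1001 frames (≈ 762.4376); B is ahead of A.

763200/1001 frames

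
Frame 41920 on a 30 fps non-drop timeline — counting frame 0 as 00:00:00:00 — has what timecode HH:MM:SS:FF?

41920 ÷ 30 = 1397 full seconds, remainder 10 frames.
1397 s = 0 h 23 min 17 s.
Timecode: 00:23:17:10.

00:23:17:10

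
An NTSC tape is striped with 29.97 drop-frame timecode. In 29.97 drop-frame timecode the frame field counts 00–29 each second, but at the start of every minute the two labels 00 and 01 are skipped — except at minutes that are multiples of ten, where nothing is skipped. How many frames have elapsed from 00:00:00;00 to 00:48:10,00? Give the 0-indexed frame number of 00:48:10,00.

Complete 10-minute blocks: 4, each 17982 frames → 71928.
Remaining 8 whole minutes in the current block: 1800 + 7 × 1798 = 14386 frames.
Within the current minute: 10 × 30 + 0 − 2 = 298 (labels ;00/;01 skipped at this minute). Total = 71928 + 14386 + 298 = 86612.

86612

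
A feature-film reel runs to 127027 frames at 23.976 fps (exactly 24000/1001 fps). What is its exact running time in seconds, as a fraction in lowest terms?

127154027/24000 seconds

Running time = 127027 ÷ (24000/1001) = 127027 × 1001/24000 = 127154027/24000 s.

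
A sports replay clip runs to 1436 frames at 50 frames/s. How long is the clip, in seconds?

28.72 seconds

Running time = 1436 / (50) = 28.72 s.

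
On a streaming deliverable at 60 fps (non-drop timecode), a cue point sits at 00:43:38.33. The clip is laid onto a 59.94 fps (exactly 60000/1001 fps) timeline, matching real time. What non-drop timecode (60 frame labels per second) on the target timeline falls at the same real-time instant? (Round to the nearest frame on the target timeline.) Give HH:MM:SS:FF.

Source frame index: (0×3600 + 43×60 + 38) × 60 + 33 = 157113.
Real time: 157113 / (60) = 52371/20 s.
Target frame: (52371/20) × (60000/1001) = 14283000/91 ≈ 156956.044 → 156956.
At 60 labels/s: frame 156956 → 00:43:35:56.

00:43:35:56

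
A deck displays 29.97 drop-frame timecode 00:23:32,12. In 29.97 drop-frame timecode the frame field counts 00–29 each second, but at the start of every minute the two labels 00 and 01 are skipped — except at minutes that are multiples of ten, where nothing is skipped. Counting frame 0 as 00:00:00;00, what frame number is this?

As if non-drop at 30 labels/s: (0 × 3600 + 23 × 60 + 32) × 30 + 12 = 42372.
Minute boundaries passed: 23; those not divisible by 10: 23 − 2 = 21; dropped labels = 2 × 21 = 42.
Actual frame index = 42372 − 42 = 42330.

42330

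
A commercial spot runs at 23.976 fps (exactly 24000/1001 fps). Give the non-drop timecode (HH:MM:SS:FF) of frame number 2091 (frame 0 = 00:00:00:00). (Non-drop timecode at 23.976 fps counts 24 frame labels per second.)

00:01:27:03

2091 ÷ 24 = 87 full seconds, remainder 3 frames.
87 s = 0 h 1 min 27 s.
Timecode: 00:01:27:03.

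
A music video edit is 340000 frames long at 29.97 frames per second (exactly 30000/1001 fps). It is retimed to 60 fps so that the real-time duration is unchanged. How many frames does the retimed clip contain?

Target frames = source frames × (target rate / source rate) = 340000 × (60)/(30000/1001) = 340000 × 1001/500 = 680680.

680680 frames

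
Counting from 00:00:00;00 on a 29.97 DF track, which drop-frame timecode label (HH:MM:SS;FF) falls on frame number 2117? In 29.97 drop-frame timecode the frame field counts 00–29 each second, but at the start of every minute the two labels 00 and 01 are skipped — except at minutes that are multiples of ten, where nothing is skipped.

00:01:10;19

Ten DF minutes hold 17982 frames, so frame 2117 lies in block 0 (frames 0–17981) with 2117 frames into that block.
The block's first minute is 1800 frames and the rest 1798 each; 2117 frames reaches minute 1, so 0 × 18 + 1 × 2 = 2 labels have been skipped so far.
Adding those back, label number 2117 + 2 = 2119 at 30 labels/s is 70 s + 19 f = 0 h 1 min 10 s frame 19, i.e. 00:01:10;19.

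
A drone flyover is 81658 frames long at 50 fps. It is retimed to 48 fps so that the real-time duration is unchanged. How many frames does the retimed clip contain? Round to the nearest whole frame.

78392 frames

Frames at target rate = 81658 × (48) / (50) = 1959792/25 ≈ 78391.680.
Nearest whole frame: 78392.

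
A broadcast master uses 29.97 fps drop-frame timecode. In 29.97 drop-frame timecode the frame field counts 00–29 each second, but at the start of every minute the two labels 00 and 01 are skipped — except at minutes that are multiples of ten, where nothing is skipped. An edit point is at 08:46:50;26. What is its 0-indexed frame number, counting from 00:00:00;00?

Complete 10-minute blocks: 52, each 17982 frames → 935064.
Remaining 6 whole minutes in the current block: 1800 + 5 × 1798 = 10790 frames.
Within the current minute: 50 × 30 + 26 − 2 = 1524 (labels ;00/;01 skipped at this minute). Total = 935064 + 10790 + 1524 = 947378.

947378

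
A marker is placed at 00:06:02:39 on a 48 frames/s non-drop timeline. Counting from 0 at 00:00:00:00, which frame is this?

Total seconds to the label: (0 × 3600 + 6 × 60 + 2) = 362.
Frame index = 362 × 48 + 39 = 17415.

17415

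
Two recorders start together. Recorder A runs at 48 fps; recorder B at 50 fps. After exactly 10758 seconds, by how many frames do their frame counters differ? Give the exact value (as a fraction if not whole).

21516 frames

A emits 48 × 10758 = 516384 frames; B emits 50 × 10758 = 537900.
Difference = 21516 frames; B is ahead of A.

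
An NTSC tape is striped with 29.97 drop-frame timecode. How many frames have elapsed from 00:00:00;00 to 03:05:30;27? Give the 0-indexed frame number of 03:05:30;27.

333593

As if non-drop at 30 labels/s: (3 × 3600 + 5 × 60 + 30) × 30 + 27 = 333927.
Minute boundaries passed: 185; those not divisible by 10: 185 − 18 = 167; dropped labels = 2 × 167 = 334.
Actual frame index = 333927 − 334 = 333593.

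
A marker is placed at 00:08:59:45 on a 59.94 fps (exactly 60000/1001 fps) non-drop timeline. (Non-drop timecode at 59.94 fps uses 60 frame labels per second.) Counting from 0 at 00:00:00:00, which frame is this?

Total seconds to the label: (0 × 3600 + 8 × 60 + 59) = 539.
Frame index = 539 × 60 + 45 = 32385.

frame 32385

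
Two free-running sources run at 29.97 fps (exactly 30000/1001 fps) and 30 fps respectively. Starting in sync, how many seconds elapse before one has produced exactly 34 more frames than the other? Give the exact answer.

17017/15 seconds

The gap grows by |30 − 30000/1001| = 30/1001 frames per second.
Time for a 34-frame gap: 34 ÷ (30/1001) = 17017/15 s.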